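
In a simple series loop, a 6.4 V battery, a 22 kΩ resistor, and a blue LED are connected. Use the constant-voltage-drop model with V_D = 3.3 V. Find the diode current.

KVL around the loop: 6.4 = V_D + I·R = 3.3 + I × 22 kΩ.
So I = (6.4 − 3.3) / 22 kΩ = 3.1 / 22 = 0.141 mA.

I ≈ 0.14 mA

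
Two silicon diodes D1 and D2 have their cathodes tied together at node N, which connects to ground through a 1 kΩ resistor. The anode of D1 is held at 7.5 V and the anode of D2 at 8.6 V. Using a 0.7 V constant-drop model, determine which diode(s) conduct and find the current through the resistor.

Only D2 conducts; I_R ≈ 7.9 mA

Assume both conduct. Then node N would need to be at both 7.5−0.7 = 6.8 V and 8.6−0.7 = 7.9 V, which is impossible.
Assume only D2 conducts: V_N = 8.6 − 0.7 = 7.9 V, so I_R = 7.9/1 = 7.9 mA.
Check D1: its anode-to-cathode voltage is 7.5 − 7.9 = -0.4 V < 0.7 V, so it is off. The assumption is consistent.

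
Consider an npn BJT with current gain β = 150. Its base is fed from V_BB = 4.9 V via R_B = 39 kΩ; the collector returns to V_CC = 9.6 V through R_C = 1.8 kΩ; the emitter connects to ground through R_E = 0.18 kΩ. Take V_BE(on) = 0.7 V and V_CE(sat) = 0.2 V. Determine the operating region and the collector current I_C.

saturation; I_C ≈ 4.7 mA

Assume active: I_B = (4.9 − 0.7)/(39 + 151×0.18) = 0.0635 mA, I_C = β·I_B = 9.52 mA.
Then V_CE = 9.6 − 9.52×1.8 − 9.58×0.18 = -9.26 V < 0.2 V — the active assumption fails.
Re-solve with V_CE = 0.2 V. KCL at the emitter: V_E/R_E = (V_BB−0.7−V_E)/R_B + (V_CC−0.2−V_E)/R_C, giving V_E = 0.869 V.
I_C = (V_CC − 0.2 − V_E)/R_C = (9.4 − 0.869)/1.8 = 4.74 mA.
Check: I_B = (4.2 − 0.869)/39 = 0.0854 mA, and β·I_B = 12.8 mA > I_C, confirming saturation.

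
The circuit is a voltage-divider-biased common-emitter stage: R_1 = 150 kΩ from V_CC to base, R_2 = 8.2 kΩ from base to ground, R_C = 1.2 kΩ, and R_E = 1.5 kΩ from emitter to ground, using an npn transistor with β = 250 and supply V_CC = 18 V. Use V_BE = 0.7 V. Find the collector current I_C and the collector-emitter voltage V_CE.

I_C ≈ 0.15 mA, V_CE ≈ 18 V

Thevenize the base divider: V_Th = V_CC·R_2/(R_1+R_2) = 18×8.2/158 = 0.933 V, R_Th = R_1‖R_2 = 7.77 kΩ.
Base-emitter loop: V_Th = I_B·R_Th + V_BE + (β+1)I_B·R_E, so I_B = (0.933 − 0.7) / (7.77 + 251×1.5) = 0.000606 mA.
I_C = β·I_B = 250×0.000606 = 0.152 mA, and I_E = (β+1)I_B = 0.152 mA.
V_CE = V_CC − I_C·R_C − I_E·R_E = 18 − 0.152×1.2 − 0.152×1.5 = 17.6 V.
V_CE = 17.6 V > 0.2 V confirms active-region operation.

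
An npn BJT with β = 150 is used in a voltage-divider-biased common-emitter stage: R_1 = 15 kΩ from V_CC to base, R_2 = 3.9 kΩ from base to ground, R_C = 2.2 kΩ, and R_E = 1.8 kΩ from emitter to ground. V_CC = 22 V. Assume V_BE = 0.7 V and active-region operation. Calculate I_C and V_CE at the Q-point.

Thevenize the base divider: V_Th = V_CC·R_2/(R_1+R_2) = 22×3.9/18.9 = 4.54 V, R_Th = R_1‖R_2 = 3.1 kΩ.
Base-emitter loop: V_Th = I_B·R_Th + V_BE + (β+1)I_B·R_E, so I_B = (4.54 − 0.7) / (3.1 + 151×1.8) = 0.014 mA.
I_C = β·I_B = 150×0.014 = 2.1 mA, and I_E = (β+1)I_B = 2.11 mA.
V_CE = V_CC − I_C·R_C − I_E·R_E = 22 − 2.1×2.2 − 2.11×1.8 = 13.6 V.
V_CE = 13.6 V > 0.2 V confirms active-region operation.

I_C ≈ 2.1 mA, V_CE ≈ 14 V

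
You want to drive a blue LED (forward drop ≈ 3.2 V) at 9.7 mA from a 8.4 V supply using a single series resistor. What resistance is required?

R ≈ 0.54 kΩ

The resistor drops V_S − V_D = 8.4 − 3.2 = 5.2 V at 9.7 mA.
R = 5.2 V / 9.7 mA = 0.536 kΩ.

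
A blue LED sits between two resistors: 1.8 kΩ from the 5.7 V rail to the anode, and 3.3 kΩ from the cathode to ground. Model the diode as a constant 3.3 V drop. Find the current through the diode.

I ≈ 0.47 mA

The two resistors are in series with the diode, so KVL gives 5.7 = I·1.8 + 3.3 + I·3.3.
I = (5.7 − 3.3) / (1.8 + 3.3) kΩ = 2.4 / 5.1 = 0.471 mA.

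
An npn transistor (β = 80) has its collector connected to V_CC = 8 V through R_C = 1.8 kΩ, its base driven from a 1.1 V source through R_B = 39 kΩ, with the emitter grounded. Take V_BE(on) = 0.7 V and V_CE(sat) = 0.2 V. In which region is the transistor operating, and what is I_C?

active; I_C ≈ 0.82 mA

Assume active. Base-emitter loop: I_B = (V_BB − V_BE)/R_B = (1.1 − 0.7)/39 = 0.0103 mA.
I_C = β·I_B = 80×0.0103 = 0.821 mA.
V_CE = V_CC − I_C·R_C = 8 − 0.821×1.8 = 6.52 V > V_CE(sat), so the active-region assumption holds.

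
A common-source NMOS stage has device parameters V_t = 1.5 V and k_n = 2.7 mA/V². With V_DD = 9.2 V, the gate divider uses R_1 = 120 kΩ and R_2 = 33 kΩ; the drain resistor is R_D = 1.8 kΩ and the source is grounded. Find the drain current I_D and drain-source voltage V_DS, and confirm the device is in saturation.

V_G = V_DD·R_2/(R_1+R_2) = 9.2×33/153 = 1.98 V. With the source grounded, V_GS = V_G = 1.98 V.
Assume saturation: I_D = (k_n/2)(V_GS − V_t)² = (2.7/2)×(1.98 − 1.5)² = 1.35×0.484² = 0.317 mA.
V_DS = V_DD − I_D·R_D = 9.2 − 0.317×1.8 = 8.63 V.
Saturation requires V_DS ≥ V_GS − V_t = 0.484 V; 8.63 ≥ 0.484 ✓.

I_D ≈ 0.32 mA, V_DS ≈ 8.6 V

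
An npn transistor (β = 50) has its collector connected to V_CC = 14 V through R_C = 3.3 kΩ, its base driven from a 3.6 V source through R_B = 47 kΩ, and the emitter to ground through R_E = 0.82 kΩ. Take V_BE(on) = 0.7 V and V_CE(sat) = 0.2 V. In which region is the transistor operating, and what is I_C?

Assume active. Base-emitter loop: I_B = (V_BB − V_BE)/(R_B + (β+1)R_E) = (3.6 − 0.7)/(47 + 51×0.82) = 0.0327 mA.
I_C = β·I_B = 50×0.0327 = 1.63 mA.
V_CE = V_CC − I_C·R_C − I_E·R_E = 14 − 1.63×3.3 − 1.67×0.82 = 7.25 V > V_CE(sat), so the active-region assumption holds.

active; I_C ≈ 1.6 mA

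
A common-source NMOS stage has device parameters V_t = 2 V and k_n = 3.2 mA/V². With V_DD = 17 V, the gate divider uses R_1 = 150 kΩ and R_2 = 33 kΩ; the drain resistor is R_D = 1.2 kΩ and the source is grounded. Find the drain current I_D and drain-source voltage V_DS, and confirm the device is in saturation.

V_G = V_DD·R_2/(R_1+R_2) = 17×33/183 = 3.07 V. With the source grounded, V_GS = V_G = 3.07 V.
Assume saturation: I_D = (k_n/2)(V_GS − V_t)² = (3.2/2)×(3.07 − 2)² = 1.6×1.07² = 1.82 mA.
V_DS = V_DD − I_D·R_D = 17 − 1.82×1.2 = 14.8 V.
Saturation requires V_DS ≥ V_GS − V_t = 1.07 V; 14.8 ≥ 1.07 ✓.

I_D ≈ 1.8 mA, V_DS ≈ 15 V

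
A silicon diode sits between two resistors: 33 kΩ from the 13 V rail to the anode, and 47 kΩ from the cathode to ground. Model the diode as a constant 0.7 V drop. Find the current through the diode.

The two resistors are in series with the diode, so KVL gives 13 = I·33 + 0.7 + I·47.
I = (13 − 0.7) / (33 + 47) kΩ = 12.3 / 80 = 0.154 mA.

I ≈ 0.15 mA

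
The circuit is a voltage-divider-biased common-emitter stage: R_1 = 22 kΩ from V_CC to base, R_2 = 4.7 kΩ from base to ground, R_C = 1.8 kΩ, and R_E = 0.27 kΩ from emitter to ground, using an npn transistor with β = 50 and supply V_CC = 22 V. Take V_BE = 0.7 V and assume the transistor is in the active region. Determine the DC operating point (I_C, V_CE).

Thevenize the base divider: V_Th = V_CC·R_2/(R_1+R_2) = 22×4.7/26.7 = 3.87 V, R_Th = R_1‖R_2 = 3.87 kΩ.
Base-emitter loop: V_Th = I_B·R_Th + V_BE + (β+1)I_B·R_E, so I_B = (3.87 − 0.7) / (3.87 + 51×0.27) = 0.18 mA.
I_C = β·I_B = 50×0.18 = 8.99 mA, and I_E = (β+1)I_B = 9.17 mA.
V_CE = V_CC − I_C·R_C − I_E·R_E = 22 − 8.99×1.8 − 9.17×0.27 = 3.34 V.
V_CE = 3.34 V > 0.2 V confirms active-region operation.

I_C ≈ 9 mA, V_CE ≈ 3.3 V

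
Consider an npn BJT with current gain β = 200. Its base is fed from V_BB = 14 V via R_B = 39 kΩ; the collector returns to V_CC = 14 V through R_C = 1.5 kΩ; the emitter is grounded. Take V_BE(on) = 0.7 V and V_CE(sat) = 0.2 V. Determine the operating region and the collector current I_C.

Assume active: I_B = (14 − 0.7)/39 = 0.341 mA, giving I_C = β·I_B = 68.2 mA.
But then V_CE = 14 − 68.2×1.5 = -88.3 V < V_CE(sat) = 0.2 V — impossible in the active region.
So the transistor is saturated. With V_CE = 0.2 V, I_C = (V_CC − 0.2)/R_C = 13.8/1.5 = 9.2 mA.
Check: β·I_B = 68.2 mA > I_C = 9.2 mA, confirming saturation.

saturation; I_C ≈ 9.2 mA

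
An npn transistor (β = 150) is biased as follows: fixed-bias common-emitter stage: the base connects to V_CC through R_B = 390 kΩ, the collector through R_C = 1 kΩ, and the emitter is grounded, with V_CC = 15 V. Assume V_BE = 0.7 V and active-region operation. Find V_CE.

Base loop: V_CC = I_B·R_B + V_BE, so I_B = (15 − 0.7)/390 kΩ = 0.0367 mA.
In the active region I_C = β·I_B = 150 × 0.0367 = 5.5 mA.
Collector loop: V_CE = V_CC − I_C·R_C = 15 − 5.5×1 = 9.5 V.
Since V_CE = 9.5 V > V_CE(sat) ≈ 0.2 V, the transistor is in the active region as assumed.

V_CE ≈ 9.5 V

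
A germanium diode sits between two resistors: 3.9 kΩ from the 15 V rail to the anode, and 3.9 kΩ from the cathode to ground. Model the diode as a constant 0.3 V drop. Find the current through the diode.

I ≈ 1.9 mA

The two resistors are in series with the diode, so KVL gives 15 = I·3.9 + 0.3 + I·3.9.
I = (15 − 0.3) / (3.9 + 3.9) kΩ = 14.7 / 7.8 = 1.88 mA.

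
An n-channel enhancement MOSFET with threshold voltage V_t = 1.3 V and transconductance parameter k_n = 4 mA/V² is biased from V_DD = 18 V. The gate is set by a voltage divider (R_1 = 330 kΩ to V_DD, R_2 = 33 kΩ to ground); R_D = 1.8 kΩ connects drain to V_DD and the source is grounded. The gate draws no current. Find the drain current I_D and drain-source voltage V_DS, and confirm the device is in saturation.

V_G = V_DD·R_2/(R_1+R_2) = 18×33/363 = 1.64 V. With the source grounded, V_GS = V_G = 1.64 V.
Assume saturation: I_D = (k_n/2)(V_GS − V_t)² = (4/2)×(1.64 − 1.3)² = 2×0.336² = 0.226 mA.
V_DS = V_DD − I_D·R_D = 18 − 0.226×1.8 = 17.6 V.
Saturation requires V_DS ≥ V_GS − V_t = 0.336 V; 17.6 ≥ 0.336 ✓.

I_D ≈ 0.23 mA, V_DS ≈ 18 V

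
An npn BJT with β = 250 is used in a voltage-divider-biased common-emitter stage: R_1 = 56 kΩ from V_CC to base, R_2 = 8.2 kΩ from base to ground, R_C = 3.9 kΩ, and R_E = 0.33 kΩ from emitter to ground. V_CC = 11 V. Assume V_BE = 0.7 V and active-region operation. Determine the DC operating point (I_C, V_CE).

Thevenize the base divider: V_Th = V_CC·R_2/(R_1+R_2) = 11×8.2/64.2 = 1.4 V, R_Th = R_1‖R_2 = 7.15 kΩ.
Base-emitter loop: V_Th = I_B·R_Th + V_BE + (β+1)I_B·R_E, so I_B = (1.4 − 0.7) / (7.15 + 251×0.33) = 0.00783 mA.
I_C = β·I_B = 250×0.00783 = 1.96 mA, and I_E = (β+1)I_B = 1.97 mA.
V_CE = V_CC − I_C·R_C − I_E·R_E = 11 − 1.96×3.9 − 1.97×0.33 = 2.71 V.
V_CE = 2.71 V > 0.2 V confirms active-region operation.

I_C ≈ 2 mA, V_CE ≈ 2.7 V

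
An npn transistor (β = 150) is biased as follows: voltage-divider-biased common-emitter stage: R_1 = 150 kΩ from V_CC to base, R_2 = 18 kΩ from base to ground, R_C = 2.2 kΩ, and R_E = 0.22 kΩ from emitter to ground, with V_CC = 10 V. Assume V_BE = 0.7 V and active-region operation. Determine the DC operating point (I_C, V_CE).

Thevenize the base divider: V_Th = V_CC·R_2/(R_1+R_2) = 10×18/168 = 1.07 V, R_Th = R_1‖R_2 = 16.1 kΩ.
Base-emitter loop: V_Th = I_B·R_Th + V_BE + (β+1)I_B·R_E, so I_B = (1.07 − 0.7) / (16.1 + 151×0.22) = 0.00754 mA.
I_C = β·I_B = 150×0.00754 = 1.13 mA, and I_E = (β+1)I_B = 1.14 mA.
V_CE = V_CC − I_C·R_C − I_E·R_E = 10 − 1.13×2.2 − 1.14×0.22 = 7.26 V.
V_CE = 7.26 V > 0.2 V confirms active-region operation.

I_C ≈ 1.1 mA, V_CE ≈ 7.3 V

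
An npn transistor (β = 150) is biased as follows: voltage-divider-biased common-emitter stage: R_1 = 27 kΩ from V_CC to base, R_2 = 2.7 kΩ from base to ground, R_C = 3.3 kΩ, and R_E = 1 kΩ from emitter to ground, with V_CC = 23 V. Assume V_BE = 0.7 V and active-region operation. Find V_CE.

Thevenize the base divider: V_Th = V_CC·R_2/(R_1+R_2) = 23×2.7/29.7 = 2.09 V, R_Th = R_1‖R_2 = 2.45 kΩ.
Base-emitter loop: V_Th = I_B·R_Th + V_BE + (β+1)I_B·R_E, so I_B = (2.09 − 0.7) / (2.45 + 151×1) = 0.00906 mA.
I_C = β·I_B = 150×0.00906 = 1.36 mA, and I_E = (β+1)I_B = 1.37 mA.
V_CE = V_CC − I_C·R_C − I_E·R_E = 23 − 1.36×3.3 − 1.37×1 = 17.1 V.
V_CE = 17.1 V > 0.2 V confirms active-region operation.

V_CE ≈ 17 V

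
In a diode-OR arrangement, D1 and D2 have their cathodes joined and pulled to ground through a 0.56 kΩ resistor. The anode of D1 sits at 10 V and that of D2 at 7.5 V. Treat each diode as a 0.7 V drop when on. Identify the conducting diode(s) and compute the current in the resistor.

Only D1 conducts; I_R ≈ 17 mA

Assume both conduct. Then node N would need to be at both 10−0.7 = 9.3 V and 7.5−0.7 = 6.8 V, which is impossible.
Assume only D1 conducts: V_N = 10 − 0.7 = 9.3 V, so I_R = 9.3/0.56 = 16.6 mA.
Check D2: its anode-to-cathode voltage is 7.5 − 9.3 = -1.8 V < 0.7 V, so it is off. The assumption is consistent.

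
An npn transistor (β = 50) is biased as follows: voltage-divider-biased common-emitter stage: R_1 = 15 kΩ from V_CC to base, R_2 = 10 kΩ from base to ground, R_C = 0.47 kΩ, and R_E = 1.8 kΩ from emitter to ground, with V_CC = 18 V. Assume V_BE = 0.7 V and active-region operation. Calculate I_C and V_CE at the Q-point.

I_C ≈ 3.3 mA, V_CE ≈ 10 V

Thevenize the base divider: V_Th = V_CC·R_2/(R_1+R_2) = 18×10/25 = 7.2 V, R_Th = R_1‖R_2 = 6 kΩ.
Base-emitter loop: V_Th = I_B·R_Th + V_BE + (β+1)I_B·R_E, so I_B = (7.2 − 0.7) / (6 + 51×1.8) = 0.0665 mA.
I_C = β·I_B = 50×0.0665 = 3.32 mA, and I_E = (β+1)I_B = 3.39 mA.
V_CE = V_CC − I_C·R_C − I_E·R_E = 18 − 3.32×0.47 − 3.39×1.8 = 10.3 V.
V_CE = 10.3 V > 0.2 V confirms active-region operation.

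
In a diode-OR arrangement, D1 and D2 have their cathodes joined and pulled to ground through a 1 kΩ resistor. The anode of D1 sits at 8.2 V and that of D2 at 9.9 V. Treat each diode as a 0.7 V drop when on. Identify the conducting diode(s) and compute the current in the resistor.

Assume both conduct. Then node N would need to be at both 8.2−0.7 = 7.5 V and 9.9−0.7 = 9.2 V, which is impossible.
Assume only D2 conducts: V_N = 9.9 − 0.7 = 9.2 V, so I_R = 9.2/1 = 9.2 mA.
Check D1: its anode-to-cathode voltage is 8.2 − 9.2 = -1 V < 0.7 V, so it is off. The assumption is consistent.

Only D2 conducts; I_R ≈ 9.2 mA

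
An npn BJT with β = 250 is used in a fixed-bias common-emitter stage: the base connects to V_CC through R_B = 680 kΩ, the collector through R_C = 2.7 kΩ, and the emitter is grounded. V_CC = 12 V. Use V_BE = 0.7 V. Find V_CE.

Base loop: V_CC = I_B·R_B + V_BE, so I_B = (12 − 0.7)/680 kΩ = 0.0166 mA.
In the active region I_C = β·I_B = 250 × 0.0166 = 4.15 mA.
Collector loop: V_CE = V_CC − I_C·R_C = 12 − 4.15×2.7 = 0.783 V.
Since V_CE = 0.783 V > V_CE(sat) ≈ 0.2 V, the transistor is in the active region as assumed.

V_CE ≈ 0.78 V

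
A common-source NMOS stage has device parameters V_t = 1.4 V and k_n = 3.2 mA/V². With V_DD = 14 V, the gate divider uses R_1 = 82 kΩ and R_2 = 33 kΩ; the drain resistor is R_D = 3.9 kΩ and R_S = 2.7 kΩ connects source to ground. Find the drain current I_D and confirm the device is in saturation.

V_G = V_DD·R_2/(R_1+R_2) = 14×33/115 = 4.02 V.
Assume saturation: I_D = (k_n/2)(V_GS − V_t)² with V_GS = V_G − I_D·R_S = 4.02 − 2.7·I_D.
Substituting gives 11.7·I_D² − 23.6·I_D + 11 = 0, with roots I_D = 0.721 or 1.3 mA.
The root I_D = 1.3 mA gives V_GS = 0.497 V ≤ V_t, so take I_D = 0.721 mA.
Then V_GS = 2.07 V and V_DS = V_DD − I_D(R_D+R_S) = 14 − 0.721×6.6 = 9.24 V.
Saturation requires V_DS ≥ V_GS − V_t = 0.671 V; 9.24 ≥ 0.671 ✓.

I_D ≈ 0.72 mA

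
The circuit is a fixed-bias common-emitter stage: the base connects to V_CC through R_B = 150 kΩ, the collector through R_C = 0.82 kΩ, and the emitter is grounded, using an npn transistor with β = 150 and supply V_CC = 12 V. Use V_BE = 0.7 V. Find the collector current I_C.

Base loop: V_CC = I_B·R_B + V_BE, so I_B = (12 − 0.7)/150 kΩ = 0.0753 mA.
In the active region I_C = β·I_B = 150 × 0.0753 = 11.3 mA.
Collector loop: V_CE = V_CC − I_C·R_C = 12 − 11.3×0.82 = 2.73 V.
Since V_CE = 2.73 V > V_CE(sat) ≈ 0.2 V, the transistor is in the active region as assumed.

I_C ≈ 11 mA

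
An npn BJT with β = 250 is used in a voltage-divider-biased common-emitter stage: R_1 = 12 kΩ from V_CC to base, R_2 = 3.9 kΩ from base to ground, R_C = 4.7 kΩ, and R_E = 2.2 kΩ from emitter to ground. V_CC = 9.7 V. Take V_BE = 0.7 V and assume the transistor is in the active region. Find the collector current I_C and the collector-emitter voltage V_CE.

I_C ≈ 0.76 mA, V_CE ≈ 4.5 V

Thevenize the base divider: V_Th = V_CC·R_2/(R_1+R_2) = 9.7×3.9/15.9 = 2.38 V, R_Th = R_1‖R_2 = 2.94 kΩ.
Base-emitter loop: V_Th = I_B·R_Th + V_BE + (β+1)I_B·R_E, so I_B = (2.38 − 0.7) / (2.94 + 251×2.2) = 0.00302 mA.
I_C = β·I_B = 250×0.00302 = 0.756 mA, and I_E = (β+1)I_B = 0.759 mA.
V_CE = V_CC − I_C·R_C − I_E·R_E = 9.7 − 0.756×4.7 − 0.759×2.2 = 4.48 V.
V_CE = 4.48 V > 0.2 V confirms active-region operation.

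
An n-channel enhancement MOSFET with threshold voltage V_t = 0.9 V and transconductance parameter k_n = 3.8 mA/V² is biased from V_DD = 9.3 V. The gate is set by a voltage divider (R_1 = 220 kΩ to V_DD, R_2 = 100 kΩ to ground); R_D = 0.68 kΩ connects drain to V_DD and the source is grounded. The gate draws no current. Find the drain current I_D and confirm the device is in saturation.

V_G = V_DD·R_2/(R_1+R_2) = 9.3×100/320 = 2.91 V. With the source grounded, V_GS = V_G = 2.91 V.
Assume saturation: I_D = (k_n/2)(V_GS − V_t)² = (3.8/2)×(2.91 − 0.9)² = 1.9×2.01² = 7.65 mA.
V_DS = V_DD − I_D·R_D = 9.3 − 7.65×0.68 = 4.1 V.
Saturation requires V_DS ≥ V_GS − V_t = 2.01 V; 4.1 ≥ 2.01 ✓.

I_D ≈ 7.6 mA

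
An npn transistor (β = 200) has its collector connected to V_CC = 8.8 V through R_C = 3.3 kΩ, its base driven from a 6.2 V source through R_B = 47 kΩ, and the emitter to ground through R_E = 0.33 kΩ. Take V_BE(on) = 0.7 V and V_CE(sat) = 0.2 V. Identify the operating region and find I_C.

saturation; I_C ≈ 2.4 mA

Assume active: I_B = (6.2 − 0.7)/(47 + 201×0.33) = 0.0485 mA, I_C = β·I_B = 9.71 mA.
Then V_CE = 8.8 − 9.71×3.3 − 9.75×0.33 = -26.4 V < 0.2 V — the active assumption fails.
Re-solve with V_CE = 0.2 V. KCL at the emitter: V_E/R_E = (V_BB−0.7−V_E)/R_B + (V_CC−0.2−V_E)/R_C, giving V_E = 0.812 V.
I_C = (V_CC − 0.2 − V_E)/R_C = (8.6 − 0.812)/3.3 = 2.36 mA.
Check: I_B = (5.5 − 0.812)/47 = 0.0998 mA, and β·I_B = 20 mA > I_C, confirming saturation.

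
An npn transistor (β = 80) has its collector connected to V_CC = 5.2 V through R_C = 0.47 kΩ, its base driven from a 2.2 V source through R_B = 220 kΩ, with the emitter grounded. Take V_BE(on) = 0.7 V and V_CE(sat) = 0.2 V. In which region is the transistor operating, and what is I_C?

active; I_C ≈ 0.55 mA

Assume active. Base-emitter loop: I_B = (V_BB − V_BE)/R_B = (2.2 − 0.7)/220 = 0.00682 mA.
I_C = β·I_B = 80×0.00682 = 0.545 mA.
V_CE = V_CC − I_C·R_C = 5.2 − 0.545×0.47 = 4.94 V > V_CE(sat), so the active-region assumption holds.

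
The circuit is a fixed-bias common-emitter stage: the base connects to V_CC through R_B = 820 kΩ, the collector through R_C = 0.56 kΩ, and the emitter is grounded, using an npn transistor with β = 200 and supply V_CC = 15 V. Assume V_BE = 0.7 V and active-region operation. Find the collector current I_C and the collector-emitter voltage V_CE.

I_C ≈ 3.5 mA, V_CE ≈ 13 V

Base loop: V_CC = I_B·R_B + V_BE, so I_B = (15 − 0.7)/820 kΩ = 0.0174 mA.
In the active region I_C = β·I_B = 200 × 0.0174 = 3.49 mA.
Collector loop: V_CE = V_CC − I_C·R_C = 15 − 3.49×0.56 = 13 V.
Since V_CE = 13 V > V_CE(sat) ≈ 0.2 V, the transistor is in the active region as assumed.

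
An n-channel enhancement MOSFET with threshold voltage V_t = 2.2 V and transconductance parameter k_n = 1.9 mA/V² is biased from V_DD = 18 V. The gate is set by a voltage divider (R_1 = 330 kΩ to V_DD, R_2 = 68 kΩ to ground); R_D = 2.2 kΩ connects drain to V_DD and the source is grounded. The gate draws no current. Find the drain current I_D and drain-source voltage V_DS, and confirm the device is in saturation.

V_G = V_DD·R_2/(R_1+R_2) = 18×68/398 = 3.08 V. With the source grounded, V_GS = V_G = 3.08 V.
Assume saturation: I_D = (k_n/2)(V_GS − V_t)² = (1.9/2)×(3.08 − 2.2)² = 0.95×0.875² = 0.728 mA.
V_DS = V_DD − I_D·R_D = 18 − 0.728×2.2 = 16.4 V.
Saturation requires V_DS ≥ V_GS − V_t = 0.875 V; 16.4 ≥ 0.875 ✓.

I_D ≈ 0.73 mA, V_DS ≈ 16 V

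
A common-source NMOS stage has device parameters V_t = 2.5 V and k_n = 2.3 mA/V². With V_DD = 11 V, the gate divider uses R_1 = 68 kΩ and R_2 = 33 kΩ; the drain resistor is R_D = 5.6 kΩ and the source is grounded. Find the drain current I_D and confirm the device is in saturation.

V_G = V_DD·R_2/(R_1+R_2) = 11×33/101 = 3.59 V. With the source grounded, V_GS = V_G = 3.59 V.
Assume saturation: I_D = (k_n/2)(V_GS − V_t)² = (2.3/2)×(3.59 − 2.5)² = 1.15×1.09² = 1.38 mA.
V_DS = V_DD − I_D·R_D = 11 − 1.38×5.6 = 3.29 V.
Saturation requires V_DS ≥ V_GS − V_t = 1.09 V; 3.29 ≥ 1.09 ✓.

I_D ≈ 1.4 mA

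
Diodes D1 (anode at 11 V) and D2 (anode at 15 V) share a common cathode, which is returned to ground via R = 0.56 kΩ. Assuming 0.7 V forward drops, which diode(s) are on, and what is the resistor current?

Assume both conduct. Then node N would need to be at both 11−0.7 = 10.3 V and 15−0.7 = 14.3 V, which is impossible.
Assume only D2 conducts: V_N = 15 − 0.7 = 14.3 V, so I_R = 14.3/0.56 = 25.5 mA.
Check D1: its anode-to-cathode voltage is 11 − 14.3 = -3.3 V < 0.7 V, so it is off. The assumption is consistent.

Only D2 conducts; I_R ≈ 26 mA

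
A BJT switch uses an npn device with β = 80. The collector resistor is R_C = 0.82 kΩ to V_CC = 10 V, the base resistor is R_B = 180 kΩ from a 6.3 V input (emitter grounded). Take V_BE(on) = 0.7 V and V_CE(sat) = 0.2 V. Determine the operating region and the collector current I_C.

active; I_C ≈ 2.5 mA

Assume active. Base-emitter loop: I_B = (V_BB − V_BE)/R_B = (6.3 − 0.7)/180 = 0.0311 mA.
I_C = β·I_B = 80×0.0311 = 2.49 mA.
V_CE = V_CC − I_C·R_C = 10 − 2.49×0.82 = 7.96 V > V_CE(sat), so the active-region assumption holds.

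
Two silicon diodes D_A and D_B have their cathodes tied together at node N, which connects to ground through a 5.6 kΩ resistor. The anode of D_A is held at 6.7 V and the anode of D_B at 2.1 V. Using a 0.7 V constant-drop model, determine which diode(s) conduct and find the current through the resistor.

Only D_A conducts; I_R ≈ 1.1 mA

Assume both conduct. Then node N would need to be at both 6.7−0.7 = 6 V and 2.1−0.7 = 1.4 V, which is impossible.
Assume only D_A conducts: V_N = 6.7 − 0.7 = 6 V, so I_R = 6/5.6 = 1.07 mA.
Check D_B: its anode-to-cathode voltage is 2.1 − 6 = -3.9 V < 0.7 V, so it is off. The assumption is consistent.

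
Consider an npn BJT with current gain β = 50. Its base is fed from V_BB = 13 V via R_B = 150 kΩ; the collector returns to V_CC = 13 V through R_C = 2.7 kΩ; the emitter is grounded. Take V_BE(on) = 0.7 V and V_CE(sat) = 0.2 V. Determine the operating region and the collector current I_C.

Assume active. Base-emitter loop: I_B = (V_BB − V_BE)/R_B = (13 − 0.7)/150 = 0.082 mA.
I_C = β·I_B = 50×0.082 = 4.1 mA.
V_CE = V_CC − I_C·R_C = 13 − 4.1×2.7 = 1.93 V > V_CE(sat), so the active-region assumption holds.

active; I_C ≈ 4.1 mA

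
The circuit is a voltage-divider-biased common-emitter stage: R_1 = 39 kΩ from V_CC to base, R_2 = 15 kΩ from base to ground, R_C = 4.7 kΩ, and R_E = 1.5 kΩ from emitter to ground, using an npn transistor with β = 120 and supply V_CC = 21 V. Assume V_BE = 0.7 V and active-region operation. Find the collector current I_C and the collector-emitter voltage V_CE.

I_C ≈ 3.2 mA, V_CE ≈ 1.1 V

Thevenize the base divider: V_Th = V_CC·R_2/(R_1+R_2) = 21×15/54 = 5.83 V, R_Th = R_1‖R_2 = 10.8 kΩ.
Base-emitter loop: V_Th = I_B·R_Th + V_BE + (β+1)I_B·R_E, so I_B = (5.83 − 0.7) / (10.8 + 121×1.5) = 0.0267 mA.
I_C = β·I_B = 120×0.0267 = 3.2 mA, and I_E = (β+1)I_B = 3.23 mA.
V_CE = V_CC − I_C·R_C − I_E·R_E = 21 − 3.2×4.7 − 3.23×1.5 = 1.1 V.
V_CE = 1.1 V > 0.2 V confirms active-region operation.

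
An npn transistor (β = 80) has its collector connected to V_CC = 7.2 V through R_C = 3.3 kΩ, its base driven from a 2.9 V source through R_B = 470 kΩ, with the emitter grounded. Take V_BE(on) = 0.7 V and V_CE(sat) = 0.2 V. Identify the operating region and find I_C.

Assume active. Base-emitter loop: I_B = (V_BB − V_BE)/R_B = (2.9 − 0.7)/470 = 0.00468 mA.
I_C = β·I_B = 80×0.00468 = 0.374 mA.
V_CE = V_CC − I_C·R_C = 7.2 − 0.374×3.3 = 5.96 V > V_CE(sat), so the active-region assumption holds.

active; I_C ≈ 0.37 mA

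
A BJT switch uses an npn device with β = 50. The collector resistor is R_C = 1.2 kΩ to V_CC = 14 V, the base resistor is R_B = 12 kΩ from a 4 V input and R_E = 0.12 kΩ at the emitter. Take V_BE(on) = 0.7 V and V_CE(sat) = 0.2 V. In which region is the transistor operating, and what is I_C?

Assume active. Base-emitter loop: I_B = (V_BB − V_BE)/(R_B + (β+1)R_E) = (4 − 0.7)/(12 + 51×0.12) = 0.182 mA.
I_C = β·I_B = 50×0.182 = 9.11 mA.
V_CE = V_CC − I_C·R_C − I_E·R_E = 14 − 9.11×1.2 − 9.29×0.12 = 1.96 V > V_CE(sat), so the active-region assumption holds.

active; I_C ≈ 9.1 mA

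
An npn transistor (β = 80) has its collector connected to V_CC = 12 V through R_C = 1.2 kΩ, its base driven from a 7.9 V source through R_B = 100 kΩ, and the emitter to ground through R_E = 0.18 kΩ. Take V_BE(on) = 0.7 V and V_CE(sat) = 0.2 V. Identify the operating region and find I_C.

active; I_C ≈ 5 mA

Assume active. Base-emitter loop: I_B = (V_BB − V_BE)/(R_B + (β+1)R_E) = (7.9 − 0.7)/(100 + 81×0.18) = 0.0628 mA.
I_C = β·I_B = 80×0.0628 = 5.03 mA.
V_CE = V_CC − I_C·R_C − I_E·R_E = 12 − 5.03×1.2 − 5.09×0.18 = 5.05 V > V_CE(sat), so the active-region assumption holds.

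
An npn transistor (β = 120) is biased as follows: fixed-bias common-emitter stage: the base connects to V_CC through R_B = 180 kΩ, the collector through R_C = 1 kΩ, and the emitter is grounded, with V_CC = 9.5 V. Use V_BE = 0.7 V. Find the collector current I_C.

Base loop: V_CC = I_B·R_B + V_BE, so I_B = (9.5 − 0.7)/180 kΩ = 0.0489 mA.
In the active region I_C = β·I_B = 120 × 0.0489 = 5.87 mA.
Collector loop: V_CE = V_CC − I_C·R_C = 9.5 − 5.87×1 = 3.63 V.
Since V_CE = 3.63 V > V_CE(sat) ≈ 0.2 V, the transistor is in the active region as assumed.

I_C ≈ 5.9 mA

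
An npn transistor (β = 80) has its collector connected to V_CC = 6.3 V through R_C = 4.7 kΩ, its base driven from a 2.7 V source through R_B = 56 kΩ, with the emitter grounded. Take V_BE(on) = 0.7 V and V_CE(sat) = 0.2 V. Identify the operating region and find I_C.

Assume active: I_B = (2.7 − 0.7)/56 = 0.0357 mA, giving I_C = β·I_B = 2.86 mA.
But then V_CE = 6.3 − 2.86×4.7 = -7.13 V < V_CE(sat) = 0.2 V — impossible in the active region.
So the transistor is saturated. With V_CE = 0.2 V, I_C = (V_CC − 0.2)/R_C = 6.1/4.7 = 1.3 mA.
Check: β·I_B = 2.86 mA > I_C = 1.3 mA, confirming saturation.

saturation; I_C ≈ 1.3 mA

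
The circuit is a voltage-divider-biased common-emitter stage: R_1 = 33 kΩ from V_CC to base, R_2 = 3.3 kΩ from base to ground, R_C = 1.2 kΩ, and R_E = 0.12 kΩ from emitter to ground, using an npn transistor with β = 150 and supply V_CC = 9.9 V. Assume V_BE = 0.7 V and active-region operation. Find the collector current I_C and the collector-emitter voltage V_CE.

I_C ≈ 1.4 mA, V_CE ≈ 8 V

Thevenize the base divider: V_Th = V_CC·R_2/(R_1+R_2) = 9.9×3.3/36.3 = 0.9 V, R_Th = R_1‖R_2 = 3 kΩ.
Base-emitter loop: V_Th = I_B·R_Th + V_BE + (β+1)I_B·R_E, so I_B = (0.9 − 0.7) / (3 + 151×0.12) = 0.00947 mA.
I_C = β·I_B = 150×0.00947 = 1.42 mA, and I_E = (β+1)I_B = 1.43 mA.
V_CE = V_CC − I_C·R_C − I_E·R_E = 9.9 − 1.42×1.2 − 1.43×0.12 = 8.02 V.
V_CE = 8.02 V > 0.2 V confirms active-region operation.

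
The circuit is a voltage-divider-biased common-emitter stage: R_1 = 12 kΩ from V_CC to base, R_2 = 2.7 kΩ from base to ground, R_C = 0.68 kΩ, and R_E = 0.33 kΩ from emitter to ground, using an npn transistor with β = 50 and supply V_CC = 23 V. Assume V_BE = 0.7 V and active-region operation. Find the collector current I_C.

I_C ≈ 9.3 mA

Thevenize the base divider: V_Th = V_CC·R_2/(R_1+R_2) = 23×2.7/14.7 = 4.22 V, R_Th = R_1‖R_2 = 2.2 kΩ.
Base-emitter loop: V_Th = I_B·R_Th + V_BE + (β+1)I_B·R_E, so I_B = (4.22 − 0.7) / (2.2 + 51×0.33) = 0.185 mA.
I_C = β·I_B = 50×0.185 = 9.26 mA, and I_E = (β+1)I_B = 9.44 mA.
V_CE = V_CC − I_C·R_C − I_E·R_E = 23 − 9.26×0.68 − 9.44×0.33 = 13.6 V.
V_CE = 13.6 V > 0.2 V confirms active-region operation.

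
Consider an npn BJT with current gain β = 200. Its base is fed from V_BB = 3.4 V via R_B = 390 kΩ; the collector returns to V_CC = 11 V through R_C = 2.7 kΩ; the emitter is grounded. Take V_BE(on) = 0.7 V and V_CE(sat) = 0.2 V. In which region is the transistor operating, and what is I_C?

active; I_C ≈ 1.4 mA

Assume active. Base-emitter loop: I_B = (V_BB − V_BE)/R_B = (3.4 − 0.7)/390 = 0.00692 mA.
I_C = β·I_B = 200×0.00692 = 1.38 mA.
V_CE = V_CC − I_C·R_C = 11 − 1.38×2.7 = 7.26 V > V_CE(sat), so the active-region assumption holds.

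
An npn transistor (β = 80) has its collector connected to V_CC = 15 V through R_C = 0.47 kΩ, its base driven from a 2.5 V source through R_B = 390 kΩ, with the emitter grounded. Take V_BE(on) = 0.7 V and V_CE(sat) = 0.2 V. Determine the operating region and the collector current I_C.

Assume active. Base-emitter loop: I_B = (V_BB − V_BE)/R_B = (2.5 − 0.7)/390 = 0.00462 mA.
I_C = β·I_B = 80×0.00462 = 0.369 mA.
V_CE = V_CC − I_C·R_C = 15 − 0.369×0.47 = 14.8 V > V_CE(sat), so the active-region assumption holds.

active; I_C ≈ 0.37 mA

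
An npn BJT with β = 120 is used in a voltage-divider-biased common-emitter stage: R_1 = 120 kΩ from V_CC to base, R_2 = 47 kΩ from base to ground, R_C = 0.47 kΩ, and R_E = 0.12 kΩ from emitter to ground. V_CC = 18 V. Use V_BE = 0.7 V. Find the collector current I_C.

Thevenize the base divider: V_Th = V_CC·R_2/(R_1+R_2) = 18×47/167 = 5.07 V, R_Th = R_1‖R_2 = 33.8 kΩ.
Base-emitter loop: V_Th = I_B·R_Th + V_BE + (β+1)I_B·R_E, so I_B = (5.07 − 0.7) / (33.8 + 121×0.12) = 0.0904 mA.
I_C = β·I_B = 120×0.0904 = 10.8 mA, and I_E = (β+1)I_B = 10.9 mA.
V_CE = V_CC − I_C·R_C − I_E·R_E = 18 − 10.8×0.47 − 10.9×0.12 = 11.6 V.
V_CE = 11.6 V > 0.2 V confirms active-region operation.

I_C ≈ 11 mA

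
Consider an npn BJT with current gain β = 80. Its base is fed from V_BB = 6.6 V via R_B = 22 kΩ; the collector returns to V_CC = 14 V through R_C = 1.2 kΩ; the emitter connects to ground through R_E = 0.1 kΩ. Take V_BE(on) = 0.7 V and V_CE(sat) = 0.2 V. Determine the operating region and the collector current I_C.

saturation; I_C ≈ 11 mA

Assume active: I_B = (6.6 − 0.7)/(22 + 81×0.1) = 0.196 mA, I_C = β·I_B = 15.7 mA.
Then V_CE = 14 − 15.7×1.2 − 15.9×0.1 = -6.4 V < 0.2 V — the active assumption fails.
Re-solve with V_CE = 0.2 V. KCL at the emitter: V_E/R_E = (V_BB−0.7−V_E)/R_B + (V_CC−0.2−V_E)/R_C, giving V_E = 1.08 V.
I_C = (V_CC − 0.2 − V_E)/R_C = (13.8 − 1.08)/1.2 = 10.6 mA.
Check: I_B = (5.9 − 1.08)/22 = 0.219 mA, and β·I_B = 17.5 mA > I_C, confirming saturation.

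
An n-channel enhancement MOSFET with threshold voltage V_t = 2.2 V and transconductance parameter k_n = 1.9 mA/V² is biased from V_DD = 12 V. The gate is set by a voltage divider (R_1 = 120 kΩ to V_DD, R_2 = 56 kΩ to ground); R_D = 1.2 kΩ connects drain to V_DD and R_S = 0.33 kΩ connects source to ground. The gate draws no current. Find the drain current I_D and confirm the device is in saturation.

I_D ≈ 1.3 mA

V_G = V_DD·R_2/(R_1+R_2) = 12×56/176 = 3.82 V.
Assume saturation: I_D = (k_n/2)(V_GS − V_t)² with V_GS = V_G − I_D·R_S = 3.82 − 0.33·I_D.
Substituting gives 0.103·I_D² − 2.01·I_D + 2.49 = 0, with roots I_D = 1.32 or 18.1 mA.
The root I_D = 18.1 mA gives V_GS = -2.17 V ≤ V_t, so take I_D = 1.32 mA.
Then V_GS = 3.38 V and V_DS = V_DD − I_D(R_D+R_S) = 12 − 1.32×1.53 = 9.97 V.
Saturation requires V_DS ≥ V_GS − V_t = 1.18 V; 9.97 ≥ 1.18 ✓.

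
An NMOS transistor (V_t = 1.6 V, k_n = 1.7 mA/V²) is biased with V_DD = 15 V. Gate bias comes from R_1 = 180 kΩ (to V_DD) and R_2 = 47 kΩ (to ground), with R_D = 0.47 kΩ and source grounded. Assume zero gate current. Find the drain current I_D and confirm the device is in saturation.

I_D ≈ 1.9 mA

V_G = V_DD·R_2/(R_1+R_2) = 15×47/227 = 3.11 V. With the source grounded, V_GS = V_G = 3.11 V.
Assume saturation: I_D = (k_n/2)(V_GS − V_t)² = (1.7/2)×(3.11 − 1.6)² = 0.85×1.51² = 1.93 mA.
V_DS = V_DD − I_D·R_D = 15 − 1.93×0.47 = 14.1 V.
Saturation requires V_DS ≥ V_GS − V_t = 1.51 V; 14.1 ≥ 1.51 ✓.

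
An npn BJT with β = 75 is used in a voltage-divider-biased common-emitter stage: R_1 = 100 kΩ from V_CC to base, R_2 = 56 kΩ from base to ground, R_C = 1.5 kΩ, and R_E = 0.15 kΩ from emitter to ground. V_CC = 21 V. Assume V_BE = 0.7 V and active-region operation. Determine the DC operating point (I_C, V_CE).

Thevenize the base divider: V_Th = V_CC·R_2/(R_1+R_2) = 21×56/156 = 7.54 V, R_Th = R_1‖R_2 = 35.9 kΩ.
Base-emitter loop: V_Th = I_B·R_Th + V_BE + (β+1)I_B·R_E, so I_B = (7.54 − 0.7) / (35.9 + 76×0.15) = 0.145 mA.
I_C = β·I_B = 75×0.145 = 10.8 mA, and I_E = (β+1)I_B = 11 mA.
V_CE = V_CC − I_C·R_C − I_E·R_E = 21 − 10.8×1.5 − 11×0.15 = 3.09 V.
V_CE = 3.09 V > 0.2 V confirms active-region operation.

I_C ≈ 11 mA, V_CE ≈ 3.1 V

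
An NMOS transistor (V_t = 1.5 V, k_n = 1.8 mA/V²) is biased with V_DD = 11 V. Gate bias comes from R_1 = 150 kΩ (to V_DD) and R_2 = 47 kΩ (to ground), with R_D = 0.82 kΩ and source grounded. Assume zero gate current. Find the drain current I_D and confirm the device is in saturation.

I_D ≈ 1.1 mA

V_G = V_DD·R_2/(R_1+R_2) = 11×47/197 = 2.62 V. With the source grounded, V_GS = V_G = 2.62 V.
Assume saturation: I_D = (k_n/2)(V_GS − V_t)² = (1.8/2)×(2.62 − 1.5)² = 0.9×1.12² = 1.14 mA.
V_DS = V_DD − I_D·R_D = 11 − 1.14×0.82 = 10.1 V.
Saturation requires V_DS ≥ V_GS − V_t = 1.12 V; 10.1 ≥ 1.12 ✓.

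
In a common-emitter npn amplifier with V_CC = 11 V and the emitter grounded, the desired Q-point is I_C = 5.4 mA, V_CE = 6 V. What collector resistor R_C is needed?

R_C ≈ 0.93 kΩ

Collector loop: V_CC = I_C·R_C + V_CE.
R_C = (V_CC − V_CE)/I_C = (11 − 6)/5.4 = 0.926 kΩ.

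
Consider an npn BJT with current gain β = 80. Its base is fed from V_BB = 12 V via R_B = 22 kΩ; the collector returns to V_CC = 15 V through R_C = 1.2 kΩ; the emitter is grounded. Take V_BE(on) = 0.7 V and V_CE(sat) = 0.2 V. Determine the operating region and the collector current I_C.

Assume active: I_B = (12 − 0.7)/22 = 0.514 mA, giving I_C = β·I_B = 41.1 mA.
But then V_CE = 15 − 41.1×1.2 = -34.3 V < V_CE(sat) = 0.2 V — impossible in the active region.
So the transistor is saturated. With V_CE = 0.2 V, I_C = (V_CC − 0.2)/R_C = 14.8/1.2 = 12.3 mA.
Check: β·I_B = 41.1 mA > I_C = 12.3 mA, confirming saturation.

saturation; I_C ≈ 12 mA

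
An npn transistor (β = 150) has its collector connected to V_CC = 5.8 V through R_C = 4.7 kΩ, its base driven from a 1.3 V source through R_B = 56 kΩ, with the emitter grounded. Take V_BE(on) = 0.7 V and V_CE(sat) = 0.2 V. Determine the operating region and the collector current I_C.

saturation; I_C ≈ 1.2 mA

Assume active: I_B = (1.3 − 0.7)/56 = 0.0107 mA, giving I_C = β·I_B = 1.61 mA.
But then V_CE = 5.8 − 1.61×4.7 = -1.75 V < V_CE(sat) = 0.2 V — impossible in the active region.
So the transistor is saturated. With V_CE = 0.2 V, I_C = (V_CC − 0.2)/R_C = 5.6/4.7 = 1.19 mA.
Check: β·I_B = 1.61 mA > I_C = 1.19 mA, confirming saturation.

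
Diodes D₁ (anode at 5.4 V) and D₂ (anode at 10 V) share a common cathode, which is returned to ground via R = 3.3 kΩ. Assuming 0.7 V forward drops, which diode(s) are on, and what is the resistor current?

Assume both conduct. Then node N would need to be at both 5.4−0.7 = 4.7 V and 10−0.7 = 9.3 V, which is impossible.
Assume only D₂ conducts: V_N = 10 − 0.7 = 9.3 V, so I_R = 9.3/3.3 = 2.82 mA.
Check D₁: its anode-to-cathode voltage is 5.4 − 9.3 = -3.9 V < 0.7 V, so it is off. The assumption is consistent.

Only D₂ conducts; I_R ≈ 2.8 mA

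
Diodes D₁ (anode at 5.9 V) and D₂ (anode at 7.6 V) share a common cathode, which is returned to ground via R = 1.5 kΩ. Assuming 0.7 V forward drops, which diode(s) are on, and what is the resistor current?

Only D₂ conducts; I_R ≈ 4.6 mA

Assume both conduct. Then node N would need to be at both 5.9−0.7 = 5.2 V and 7.6−0.7 = 6.9 V, which is impossible.
Assume only D₂ conducts: V_N = 7.6 − 0.7 = 6.9 V, so I_R = 6.9/1.5 = 4.6 mA.
Check D₁: its anode-to-cathode voltage is 5.9 − 6.9 = -1 V < 0.7 V, so it is off. The assumption is consistent.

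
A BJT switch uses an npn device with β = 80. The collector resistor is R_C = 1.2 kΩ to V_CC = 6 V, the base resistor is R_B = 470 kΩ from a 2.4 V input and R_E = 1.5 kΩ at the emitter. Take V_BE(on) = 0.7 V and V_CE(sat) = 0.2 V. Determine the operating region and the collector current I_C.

active; I_C ≈ 0.23 mA

Assume active. Base-emitter loop: I_B = (V_BB − V_BE)/(R_B + (β+1)R_E) = (2.4 − 0.7)/(470 + 81×1.5) = 0.00287 mA.
I_C = β·I_B = 80×0.00287 = 0.23 mA.
V_CE = V_CC − I_C·R_C − I_E·R_E = 6 − 0.23×1.2 − 0.233×1.5 = 5.37 V > V_CE(sat), so the active-region assumption holds.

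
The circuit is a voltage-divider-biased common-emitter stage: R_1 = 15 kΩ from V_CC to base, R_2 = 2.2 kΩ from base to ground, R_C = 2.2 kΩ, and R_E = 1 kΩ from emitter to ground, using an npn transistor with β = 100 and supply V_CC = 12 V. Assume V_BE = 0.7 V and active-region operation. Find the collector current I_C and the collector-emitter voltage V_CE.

I_C ≈ 0.81 mA, V_CE ≈ 9.4 V

Thevenize the base divider: V_Th = V_CC·R_2/(R_1+R_2) = 12×2.2/17.2 = 1.53 V, R_Th = R_1‖R_2 = 1.92 kΩ.
Base-emitter loop: V_Th = I_B·R_Th + V_BE + (β+1)I_B·R_E, so I_B = (1.53 − 0.7) / (1.92 + 101×1) = 0.00811 mA.
I_C = β·I_B = 100×0.00811 = 0.811 mA, and I_E = (β+1)I_B = 0.819 mA.
V_CE = V_CC − I_C·R_C − I_E·R_E = 12 − 0.811×2.2 − 0.819×1 = 9.4 V.
V_CE = 9.4 V > 0.2 V confirms active-region operation.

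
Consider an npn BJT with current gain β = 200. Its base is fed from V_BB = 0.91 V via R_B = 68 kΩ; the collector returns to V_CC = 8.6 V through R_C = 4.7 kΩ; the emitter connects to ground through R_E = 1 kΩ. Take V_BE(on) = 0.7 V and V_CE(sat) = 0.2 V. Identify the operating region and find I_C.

Assume active. Base-emitter loop: I_B = (V_BB − V_BE)/(R_B + (β+1)R_E) = (0.91 − 0.7)/(68 + 201×1) = 0.000781 mA.
I_C = β·I_B = 200×0.000781 = 0.156 mA.
V_CE = V_CC − I_C·R_C − I_E·R_E = 8.6 − 0.156×4.7 − 0.157×1 = 7.71 V > V_CE(sat), so the active-region assumption holds.

active; I_C ≈ 0.16 mA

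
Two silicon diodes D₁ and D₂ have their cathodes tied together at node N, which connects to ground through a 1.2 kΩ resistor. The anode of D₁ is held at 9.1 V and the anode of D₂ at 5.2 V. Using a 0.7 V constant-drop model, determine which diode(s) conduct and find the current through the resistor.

Assume both conduct. Then node N would need to be at both 9.1−0.7 = 8.4 V and 5.2−0.7 = 4.5 V, which is impossible.
Assume only D₁ conducts: V_N = 9.1 − 0.7 = 8.4 V, so I_R = 8.4/1.2 = 7 mA.
Check D₂: its anode-to-cathode voltage is 5.2 − 8.4 = -3.2 V < 0.7 V, so it is off. The assumption is consistent.

Only D₁ conducts; I_R ≈ 7 mA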